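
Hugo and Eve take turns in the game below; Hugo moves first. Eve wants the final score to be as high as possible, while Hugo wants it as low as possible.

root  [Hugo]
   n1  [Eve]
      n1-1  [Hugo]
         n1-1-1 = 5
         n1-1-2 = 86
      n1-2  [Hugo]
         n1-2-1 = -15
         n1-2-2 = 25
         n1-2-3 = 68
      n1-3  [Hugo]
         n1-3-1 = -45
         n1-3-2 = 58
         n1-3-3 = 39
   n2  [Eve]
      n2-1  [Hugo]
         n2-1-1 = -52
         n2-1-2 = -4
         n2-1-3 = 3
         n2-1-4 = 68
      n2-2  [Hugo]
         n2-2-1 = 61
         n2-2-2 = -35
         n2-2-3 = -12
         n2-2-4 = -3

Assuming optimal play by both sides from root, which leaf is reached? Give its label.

n1-1 (Hugo): min(5, 86) = 5
n1-2 (Hugo): min(-15, 25, 68) = -15
n1-3 (Hugo): min(-45, 58, 39) = -45
n1 (Eve): max(5, -15, -45) = 5
n2-1 (Hugo): min(-52, -4, 3, 68) = -52
n2-2 (Hugo): min(61, -35, -12, -3) = -35
n2 (Eve): max(-52, -35) = -35
root (Hugo): min(5, -35) = -35
At root, Hugo picks n2 (lowest: -35).
At n2, Eve picks n2-2 (highest: -35).
At n2-2, Hugo picks n2-2-2 (lowest: -35).
Terminal value -35.

n2-2-2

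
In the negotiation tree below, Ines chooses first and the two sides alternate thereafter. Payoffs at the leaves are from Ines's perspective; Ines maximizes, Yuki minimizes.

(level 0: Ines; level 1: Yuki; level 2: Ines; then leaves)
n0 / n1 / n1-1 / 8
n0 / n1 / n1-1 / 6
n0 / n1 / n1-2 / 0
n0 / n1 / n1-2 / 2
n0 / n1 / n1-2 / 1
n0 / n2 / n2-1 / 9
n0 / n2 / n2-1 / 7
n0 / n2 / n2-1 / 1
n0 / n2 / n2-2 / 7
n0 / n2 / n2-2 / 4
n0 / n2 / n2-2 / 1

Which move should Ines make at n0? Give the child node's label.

n2

n1-1 (Ines): max(8, 6) = 8
n1-2 (Ines): max(0, 2, 1) = 2
n1 (Yuki): min(8, 2) = 2
n2-1 (Ines): max(9, 7, 1) = 9
n2-2 (Ines): max(7, 4, 1) = 7
n2 (Yuki): min(9, 7) = 7
n0 (Ines): max(2, 7) = 7
Ines at n0 wants the highest of {n1=2, n2=7}, so chooses n2.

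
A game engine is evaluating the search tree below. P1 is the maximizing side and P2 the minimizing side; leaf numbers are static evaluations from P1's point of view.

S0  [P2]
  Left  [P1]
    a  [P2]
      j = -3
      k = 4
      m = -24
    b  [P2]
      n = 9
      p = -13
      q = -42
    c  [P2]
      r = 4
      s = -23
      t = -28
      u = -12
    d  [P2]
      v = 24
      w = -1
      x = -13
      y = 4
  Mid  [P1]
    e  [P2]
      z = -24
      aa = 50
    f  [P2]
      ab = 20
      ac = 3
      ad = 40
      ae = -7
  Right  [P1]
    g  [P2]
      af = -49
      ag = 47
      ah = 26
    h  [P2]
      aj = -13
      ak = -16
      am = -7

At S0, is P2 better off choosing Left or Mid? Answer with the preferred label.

Left

a (P2): min(-3, 4, -24) = -24
b (P2): min(9, -13, -42) = -42
c (P2): min(4, -23, -28, -12) = -28
d (P2): min(24, -1, -13, 4) = -13
Left (P1): max(-24, -42, -28, -13) = -13
e (P2): min(-24, 50) = -24
f (P2): min(20, 3, 40, -7) = -7
Mid (P1): max(-24, -7) = -7
P2 prefers the lower value; Left=-13, Mid=-7. Left is better since -13 < -7.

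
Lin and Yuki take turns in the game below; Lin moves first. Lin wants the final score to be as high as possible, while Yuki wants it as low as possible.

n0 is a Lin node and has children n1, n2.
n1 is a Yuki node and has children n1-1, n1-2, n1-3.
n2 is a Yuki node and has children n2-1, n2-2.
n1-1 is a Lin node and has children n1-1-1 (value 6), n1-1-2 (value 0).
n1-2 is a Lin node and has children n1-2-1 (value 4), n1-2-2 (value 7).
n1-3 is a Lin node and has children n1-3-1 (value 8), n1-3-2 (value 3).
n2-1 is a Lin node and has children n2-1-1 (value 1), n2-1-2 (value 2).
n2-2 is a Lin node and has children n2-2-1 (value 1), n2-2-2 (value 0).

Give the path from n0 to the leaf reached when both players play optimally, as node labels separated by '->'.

n1-1 (Lin): max(6, 0) = 6
n1-2 (Lin): max(4, 7) = 7
n1-3 (Lin): max(8, 3) = 8
n1 (Yuki): min(6, 7, 8) = 6
n2-1 (Lin): max(1, 2) = 2
n2-2 (Lin): max(1, 0) = 1
n2 (Yuki): min(2, 1) = 1
n0 (Lin): max(6, 1) = 6
At n0, Lin picks n1 (highest: 6).
At n1, Yuki picks n1-1 (lowest: 6).
At n1-1, Lin picks n1-1-1 (highest: 6).
Terminal value 6.

n0 -> n1 -> n1-1 -> n1-1-1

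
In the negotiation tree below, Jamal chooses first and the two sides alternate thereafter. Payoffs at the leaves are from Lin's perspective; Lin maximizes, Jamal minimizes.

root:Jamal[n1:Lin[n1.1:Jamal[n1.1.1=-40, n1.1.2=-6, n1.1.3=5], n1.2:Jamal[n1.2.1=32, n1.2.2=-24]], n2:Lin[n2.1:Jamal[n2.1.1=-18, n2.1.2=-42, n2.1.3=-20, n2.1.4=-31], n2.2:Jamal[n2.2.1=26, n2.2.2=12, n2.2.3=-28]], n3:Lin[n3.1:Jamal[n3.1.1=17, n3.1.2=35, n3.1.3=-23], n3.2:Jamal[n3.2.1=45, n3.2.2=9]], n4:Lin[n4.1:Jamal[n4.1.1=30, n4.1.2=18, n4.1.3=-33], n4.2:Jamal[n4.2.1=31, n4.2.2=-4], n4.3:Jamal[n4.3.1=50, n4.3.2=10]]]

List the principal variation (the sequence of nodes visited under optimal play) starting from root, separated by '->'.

root -> n2 -> n2.2 -> n2.2.3

n1.1 (Jamal): min(-40, -6, 5) = -40
n1.2 (Jamal): min(32, -24) = -24
n1 (Lin): max(-40, -24) = -24
n2.1 (Jamal): min(-18, -42, -20, -31) = -42
n2.2 (Jamal): min(26, 12, -28) = -28
n2 (Lin): max(-42, -28) = -28
n3.1 (Jamal): min(17, 35, -23) = -23
n3.2 (Jamal): min(45, 9) = 9
n3 (Lin): max(-23, 9) = 9
n4.1 (Jamal): min(30, 18, -33) = -33
n4.2 (Jamal): min(31, -4) = -4
n4.3 (Jamal): min(50, 10) = 10
n4 (Lin): max(-33, -4, 10) = 10
root (Jamal): min(-24, -28, 9, 10) = -28
At root, Jamal picks n2 (lowest: -28).
At n2, Lin picks n2.2 (highest: -28).
At n2.2, Jamal picks n2.2.3 (lowest: -28).
Terminal value -28.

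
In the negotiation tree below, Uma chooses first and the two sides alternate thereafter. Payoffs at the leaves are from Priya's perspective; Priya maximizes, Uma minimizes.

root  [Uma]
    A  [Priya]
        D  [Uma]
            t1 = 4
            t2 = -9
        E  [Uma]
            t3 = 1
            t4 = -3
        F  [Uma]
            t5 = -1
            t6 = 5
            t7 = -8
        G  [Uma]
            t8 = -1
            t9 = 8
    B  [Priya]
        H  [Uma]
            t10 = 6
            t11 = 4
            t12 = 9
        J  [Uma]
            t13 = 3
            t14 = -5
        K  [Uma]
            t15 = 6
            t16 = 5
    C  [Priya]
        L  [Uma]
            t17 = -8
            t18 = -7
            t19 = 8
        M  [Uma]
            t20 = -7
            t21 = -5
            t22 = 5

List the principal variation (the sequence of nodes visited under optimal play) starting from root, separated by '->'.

root -> C -> M -> t20

D (Uma): min(4, -9) = -9
E (Uma): min(1, -3) = -3
F (Uma): min(-1, 5, -8) = -8
G (Uma): min(-1, 8) = -1
A (Priya): max(-9, -3, -8, -1) = -1
H (Uma): min(6, 4, 9) = 4
J (Uma): min(3, -5) = -5
K (Uma): min(6, 5) = 5
B (Priya): max(4, -5, 5) = 5
L (Uma): min(-8, -7, 8) = -8
M (Uma): min(-7, -5, 5) = -7
C (Priya): max(-8, -7) = -7
root (Uma): min(-1, 5, -7) = -7
At root, Uma picks C (lowest: -7).
At C, Priya picks M (highest: -7).
At M, Uma picks t20 (lowest: -7).
Terminal value -7.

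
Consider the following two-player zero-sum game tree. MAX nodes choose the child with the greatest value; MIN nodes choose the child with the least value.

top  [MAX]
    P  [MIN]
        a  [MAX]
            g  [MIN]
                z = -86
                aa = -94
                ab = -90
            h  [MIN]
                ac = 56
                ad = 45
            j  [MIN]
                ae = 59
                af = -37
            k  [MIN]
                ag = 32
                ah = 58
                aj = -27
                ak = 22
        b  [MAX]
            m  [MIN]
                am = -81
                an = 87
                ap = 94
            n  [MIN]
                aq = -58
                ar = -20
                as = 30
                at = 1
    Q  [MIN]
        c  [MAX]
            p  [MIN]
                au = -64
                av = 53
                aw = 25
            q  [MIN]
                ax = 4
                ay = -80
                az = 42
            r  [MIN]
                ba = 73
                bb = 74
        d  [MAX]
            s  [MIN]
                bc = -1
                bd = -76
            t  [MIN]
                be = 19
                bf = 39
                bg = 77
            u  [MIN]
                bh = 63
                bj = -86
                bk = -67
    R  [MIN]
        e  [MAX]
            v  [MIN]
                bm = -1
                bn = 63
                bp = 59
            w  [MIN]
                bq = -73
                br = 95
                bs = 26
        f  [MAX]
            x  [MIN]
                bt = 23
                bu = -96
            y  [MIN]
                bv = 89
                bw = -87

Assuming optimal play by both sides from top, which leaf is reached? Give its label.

be

g (MIN): min(-86, -94, -90) = -94
h (MIN): min(56, 45) = 45
j (MIN): min(59, -37) = -37
k (MIN): min(32, 58, -27, 22) = -27
a (MAX): max(-94, 45, -37, -27) = 45
m (MIN): min(-81, 87, 94) = -81
n (MIN): min(-58, -20, 30, 1) = -58
b (MAX): max(-81, -58) = -58
P (MIN): min(45, -58) = -58
p (MIN): min(-64, 53, 25) = -64
q (MIN): min(4, -80, 42) = -80
r (MIN): min(73, 74) = 73
c (MAX): max(-64, -80, 73) = 73
s (MIN): min(-1, -76) = -76
t (MIN): min(19, 39, 77) = 19
u (MIN): min(63, -86, -67) = -86
d (MAX): max(-76, 19, -86) = 19
Q (MIN): min(73, 19) = 19
v (MIN): min(-1, 63, 59) = -1
w (MIN): min(-73, 95, 26) = -73
e (MAX): max(-1, -73) = -1
x (MIN): min(23, -96) = -96
y (MIN): min(89, -87) = -87
f (MAX): max(-96, -87) = -87
R (MIN): min(-1, -87) = -87
top (MAX): max(-58, 19, -87) = 19
At top, MAX picks Q (highest: 19).
At Q, MIN picks d (lowest: 19).
At d, MAX picks t (highest: 19).
At t, MIN picks be (lowest: 19).
Terminal value 19.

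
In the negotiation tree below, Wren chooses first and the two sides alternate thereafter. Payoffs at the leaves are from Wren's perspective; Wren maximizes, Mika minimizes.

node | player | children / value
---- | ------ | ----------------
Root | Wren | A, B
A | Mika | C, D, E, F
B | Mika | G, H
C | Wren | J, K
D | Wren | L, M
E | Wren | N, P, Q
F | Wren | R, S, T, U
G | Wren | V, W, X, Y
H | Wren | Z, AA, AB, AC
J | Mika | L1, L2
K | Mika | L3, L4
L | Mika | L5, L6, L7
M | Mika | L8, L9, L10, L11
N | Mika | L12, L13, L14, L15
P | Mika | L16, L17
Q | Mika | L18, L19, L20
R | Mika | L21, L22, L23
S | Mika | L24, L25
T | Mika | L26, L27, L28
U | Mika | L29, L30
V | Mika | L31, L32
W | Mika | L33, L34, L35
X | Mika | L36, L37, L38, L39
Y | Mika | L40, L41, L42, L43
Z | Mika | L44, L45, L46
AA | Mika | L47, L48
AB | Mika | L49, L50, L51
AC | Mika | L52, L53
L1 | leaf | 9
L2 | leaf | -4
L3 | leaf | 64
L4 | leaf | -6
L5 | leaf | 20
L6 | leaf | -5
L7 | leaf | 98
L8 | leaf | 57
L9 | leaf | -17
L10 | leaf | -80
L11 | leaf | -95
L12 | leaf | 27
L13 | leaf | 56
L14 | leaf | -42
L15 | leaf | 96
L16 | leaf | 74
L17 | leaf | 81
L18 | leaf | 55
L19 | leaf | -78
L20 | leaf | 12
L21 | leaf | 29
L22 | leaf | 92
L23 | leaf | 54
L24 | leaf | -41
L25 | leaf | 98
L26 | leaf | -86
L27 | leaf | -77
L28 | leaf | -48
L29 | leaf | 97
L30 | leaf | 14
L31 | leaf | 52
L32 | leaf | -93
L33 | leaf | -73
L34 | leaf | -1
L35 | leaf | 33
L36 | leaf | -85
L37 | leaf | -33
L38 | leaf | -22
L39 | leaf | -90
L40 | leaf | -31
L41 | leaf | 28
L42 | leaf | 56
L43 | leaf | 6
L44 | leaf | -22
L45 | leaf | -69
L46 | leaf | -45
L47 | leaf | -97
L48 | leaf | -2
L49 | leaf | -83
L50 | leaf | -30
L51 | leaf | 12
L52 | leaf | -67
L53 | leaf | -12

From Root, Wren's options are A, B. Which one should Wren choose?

J (Mika): min(9, -4) = -4
K (Mika): min(64, -6) = -6
C (Wren): max(-4, -6) = -4
L (Mika): min(20, -5, 98) = -5
M (Mika): min(57, -17, -80, -95) = -95
D (Wren): max(-5, -95) = -5
N (Mika): min(27, 56, -42, 96) = -42
P (Mika): min(74, 81) = 74
Q (Mika): min(55, -78, 12) = -78
E (Wren): max(-42, 74, -78) = 74
R (Mika): min(29, 92, 54) = 29
S (Mika): min(-41, 98) = -41
T (Mika): min(-86, -77, -48) = -86
U (Mika): min(97, 14) = 14
F (Wren): max(29, -41, -86, 14) = 29
A (Mika): min(-4, -5, 74, 29) = -5
V (Mika): min(52, -93) = -93
W (Mika): min(-73, -1, 33) = -73
X (Mika): min(-85, -33, -22, -90) = -90
Y (Mika): min(-31, 28, 56, 6) = -31
G (Wren): max(-93, -73, -90, -31) = -31
Z (Mika): min(-22, -69, -45) = -69
AA (Mika): min(-97, -2) = -97
AB (Mika): min(-83, -30, 12) = -83
AC (Mika): min(-67, -12) = -67
H (Wren): max(-69, -97, -83, -67) = -67
B (Mika): min(-31, -67) = -67
Root (Wren): max(-5, -67) = -5
Wren at Root wants the highest of {A=-5, B=-67}, so chooses A.

A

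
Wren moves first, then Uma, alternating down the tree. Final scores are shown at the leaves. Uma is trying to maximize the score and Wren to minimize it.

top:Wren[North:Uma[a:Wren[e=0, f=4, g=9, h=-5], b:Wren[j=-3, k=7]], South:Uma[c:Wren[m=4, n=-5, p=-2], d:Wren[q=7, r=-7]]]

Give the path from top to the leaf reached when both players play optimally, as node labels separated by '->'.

a (Wren): min(0, 4, 9, -5) = -5
b (Wren): min(-3, 7) = -3
North (Uma): max(-5, -3) = -3
c (Wren): min(4, -5, -2) = -5
d (Wren): min(7, -7) = -7
South (Uma): max(-5, -7) = -5
top (Wren): min(-3, -5) = -5
At top, Wren picks South (lowest: -5).
At South, Uma picks c (highest: -5).
At c, Wren picks n (lowest: -5).
Terminal value -5.

top -> South -> c -> n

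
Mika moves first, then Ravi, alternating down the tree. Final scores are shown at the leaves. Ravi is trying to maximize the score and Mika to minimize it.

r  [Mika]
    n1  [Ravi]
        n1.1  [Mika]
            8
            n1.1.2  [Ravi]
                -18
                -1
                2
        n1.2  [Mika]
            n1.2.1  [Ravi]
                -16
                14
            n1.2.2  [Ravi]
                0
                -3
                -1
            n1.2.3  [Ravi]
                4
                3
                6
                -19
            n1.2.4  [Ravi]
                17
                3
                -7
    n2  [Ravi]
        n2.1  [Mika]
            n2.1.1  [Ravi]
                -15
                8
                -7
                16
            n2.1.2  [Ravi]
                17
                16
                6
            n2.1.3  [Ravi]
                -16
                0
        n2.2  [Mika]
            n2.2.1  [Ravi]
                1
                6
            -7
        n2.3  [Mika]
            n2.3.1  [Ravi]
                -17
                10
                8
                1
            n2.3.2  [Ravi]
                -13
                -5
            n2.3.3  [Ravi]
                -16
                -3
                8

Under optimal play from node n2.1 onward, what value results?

n2.1.1 (Ravi): max(-15, 8, -7, 16) = 16
n2.1.2 (Ravi): max(17, 16, 6) = 17
n2.1.3 (Ravi): max(-16, 0) = 0
n2.1 (Mika): min(16, 17, 0) = 0

0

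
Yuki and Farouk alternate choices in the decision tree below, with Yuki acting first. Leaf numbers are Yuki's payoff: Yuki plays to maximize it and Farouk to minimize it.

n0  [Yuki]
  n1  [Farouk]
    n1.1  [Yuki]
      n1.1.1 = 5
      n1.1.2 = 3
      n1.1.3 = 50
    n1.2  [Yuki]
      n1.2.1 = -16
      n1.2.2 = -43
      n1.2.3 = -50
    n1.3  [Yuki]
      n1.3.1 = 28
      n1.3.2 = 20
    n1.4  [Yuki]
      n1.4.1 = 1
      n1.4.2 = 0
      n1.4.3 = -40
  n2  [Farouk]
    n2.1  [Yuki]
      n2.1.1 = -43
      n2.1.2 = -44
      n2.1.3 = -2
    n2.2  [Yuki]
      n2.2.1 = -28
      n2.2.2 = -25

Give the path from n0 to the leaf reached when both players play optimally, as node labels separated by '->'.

n0 -> n1 -> n1.2 -> n1.2.1

n1.1 (Yuki): max(5, 3, 50) = 50
n1.2 (Yuki): max(-16, -43, -50) = -16
n1.3 (Yuki): max(28, 20) = 28
n1.4 (Yuki): max(1, 0, -40) = 1
n1 (Farouk): min(50, -16, 28, 1) = -16
n2.1 (Yuki): max(-43, -44, -2) = -2
n2.2 (Yuki): max(-28, -25) = -25
n2 (Farouk): min(-2, -25) = -25
n0 (Yuki): max(-16, -25) = -16
At n0, Yuki picks n1 (highest: -16).
At n1, Farouk picks n1.2 (lowest: -16).
At n1.2, Yuki picks n1.2.1 (highest: -16).
Terminal value -16.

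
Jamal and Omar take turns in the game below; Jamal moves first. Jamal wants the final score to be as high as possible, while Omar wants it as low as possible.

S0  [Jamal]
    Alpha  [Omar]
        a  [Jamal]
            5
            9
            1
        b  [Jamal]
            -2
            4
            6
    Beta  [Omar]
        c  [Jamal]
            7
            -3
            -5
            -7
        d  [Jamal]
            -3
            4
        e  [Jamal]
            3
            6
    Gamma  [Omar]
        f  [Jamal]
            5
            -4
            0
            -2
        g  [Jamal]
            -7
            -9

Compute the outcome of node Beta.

c (Jamal): max(7, -3, -5, -7) = 7
d (Jamal): max(-3, 4) = 4
e (Jamal): max(3, 6) = 6
Beta (Omar): min(7, 4, 6) = 4

4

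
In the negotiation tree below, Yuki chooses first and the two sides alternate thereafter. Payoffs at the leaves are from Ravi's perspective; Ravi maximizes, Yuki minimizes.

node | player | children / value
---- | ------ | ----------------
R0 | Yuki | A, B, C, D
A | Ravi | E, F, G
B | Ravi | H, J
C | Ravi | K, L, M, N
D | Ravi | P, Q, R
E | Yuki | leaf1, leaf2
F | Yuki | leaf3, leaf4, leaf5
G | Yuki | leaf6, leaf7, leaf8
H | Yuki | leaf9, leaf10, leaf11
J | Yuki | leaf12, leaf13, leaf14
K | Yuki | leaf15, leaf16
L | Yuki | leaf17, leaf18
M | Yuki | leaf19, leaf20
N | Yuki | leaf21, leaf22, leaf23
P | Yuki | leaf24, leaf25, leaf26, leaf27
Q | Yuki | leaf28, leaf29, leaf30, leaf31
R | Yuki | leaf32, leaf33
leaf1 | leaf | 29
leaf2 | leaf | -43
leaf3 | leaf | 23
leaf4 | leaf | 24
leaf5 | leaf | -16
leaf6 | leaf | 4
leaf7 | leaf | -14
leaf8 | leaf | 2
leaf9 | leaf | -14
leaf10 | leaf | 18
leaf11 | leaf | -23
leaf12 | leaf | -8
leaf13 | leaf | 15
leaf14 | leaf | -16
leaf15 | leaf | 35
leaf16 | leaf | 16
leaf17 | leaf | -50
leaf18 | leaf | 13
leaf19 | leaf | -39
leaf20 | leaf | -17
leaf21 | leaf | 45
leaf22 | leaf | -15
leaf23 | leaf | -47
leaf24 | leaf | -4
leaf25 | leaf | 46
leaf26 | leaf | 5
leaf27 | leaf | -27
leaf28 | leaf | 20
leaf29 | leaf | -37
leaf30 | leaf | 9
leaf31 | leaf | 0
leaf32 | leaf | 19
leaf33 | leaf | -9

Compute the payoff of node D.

P (Yuki): min(-4, 46, 5, -27) = -27
Q (Yuki): min(20, -37, 9, 0) = -37
R (Yuki): min(19, -9) = -9
D (Ravi): max(-27, -37, -9) = -9

-9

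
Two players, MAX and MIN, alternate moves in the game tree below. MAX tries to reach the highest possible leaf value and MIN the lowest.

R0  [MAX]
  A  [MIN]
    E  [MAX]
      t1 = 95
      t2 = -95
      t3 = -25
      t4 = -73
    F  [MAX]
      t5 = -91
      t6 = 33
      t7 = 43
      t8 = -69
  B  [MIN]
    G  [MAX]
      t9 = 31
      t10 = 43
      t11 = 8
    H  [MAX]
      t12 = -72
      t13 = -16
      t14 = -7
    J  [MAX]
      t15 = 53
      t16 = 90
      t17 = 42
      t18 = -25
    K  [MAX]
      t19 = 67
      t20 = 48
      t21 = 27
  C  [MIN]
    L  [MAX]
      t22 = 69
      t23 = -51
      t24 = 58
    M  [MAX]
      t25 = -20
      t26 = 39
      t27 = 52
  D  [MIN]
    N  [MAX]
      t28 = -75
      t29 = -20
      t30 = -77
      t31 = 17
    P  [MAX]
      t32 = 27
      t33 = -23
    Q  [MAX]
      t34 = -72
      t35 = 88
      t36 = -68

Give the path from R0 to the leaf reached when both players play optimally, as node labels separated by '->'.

R0 -> C -> M -> t27

E (MAX): max(95, -95, -25, -73) = 95
F (MAX): max(-91, 33, 43, -69) = 43
A (MIN): min(95, 43) = 43
G (MAX): max(31, 43, 8) = 43
H (MAX): max(-72, -16, -7) = -7
J (MAX): max(53, 90, 42, -25) = 90
K (MAX): max(67, 48, 27) = 67
B (MIN): min(43, -7, 90, 67) = -7
L (MAX): max(69, -51, 58) = 69
M (MAX): max(-20, 39, 52) = 52
C (MIN): min(69, 52) = 52
N (MAX): max(-75, -20, -77, 17) = 17
P (MAX): max(27, -23) = 27
Q (MAX): max(-72, 88, -68) = 88
D (MIN): min(17, 27, 88) = 17
R0 (MAX): max(43, -7, 52, 17) = 52
At R0, MAX picks C (highest: 52).
At C, MIN picks M (lowest: 52).
At M, MAX picks t27 (highest: 52).
Terminal value 52.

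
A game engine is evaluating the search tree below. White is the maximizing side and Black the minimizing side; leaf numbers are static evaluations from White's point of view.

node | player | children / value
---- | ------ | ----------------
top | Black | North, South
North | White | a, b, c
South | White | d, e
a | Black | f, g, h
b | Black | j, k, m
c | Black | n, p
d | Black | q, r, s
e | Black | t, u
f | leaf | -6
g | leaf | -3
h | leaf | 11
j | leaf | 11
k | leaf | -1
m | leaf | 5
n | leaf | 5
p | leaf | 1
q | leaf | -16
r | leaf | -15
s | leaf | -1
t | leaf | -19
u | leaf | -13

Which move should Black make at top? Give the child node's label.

a (Black): min(-6, -3, 11) = -6
b (Black): min(11, -1, 5) = -1
c (Black): min(5, 1) = 1
North (White): max(-6, -1, 1) = 1
d (Black): min(-16, -15, -1) = -16
e (Black): min(-19, -13) = -19
South (White): max(-16, -19) = -16
top (Black): min(1, -16) = -16
Black at top wants the lowest of {North=1, South=-16}, so chooses South.

South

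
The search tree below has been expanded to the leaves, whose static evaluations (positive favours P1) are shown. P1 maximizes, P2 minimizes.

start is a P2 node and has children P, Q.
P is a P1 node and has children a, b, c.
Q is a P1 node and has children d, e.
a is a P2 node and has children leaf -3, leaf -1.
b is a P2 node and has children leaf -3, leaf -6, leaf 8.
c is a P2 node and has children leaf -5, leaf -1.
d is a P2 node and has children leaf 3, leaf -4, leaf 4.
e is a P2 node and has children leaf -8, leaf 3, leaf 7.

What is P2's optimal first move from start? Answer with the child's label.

a (P2): min(-3, -1) = -3
b (P2): min(-3, -6, 8) = -6
c (P2): min(-5, -1) = -5
P (P1): max(-3, -6, -5) = -3
d (P2): min(3, -4, 4) = -4
e (P2): min(-8, 3, 7) = -8
Q (P1): max(-4, -8) = -4
start (P2): min(-3, -4) = -4
P2 at start wants the lowest of {P=-3, Q=-4}, so chooses Q.

Q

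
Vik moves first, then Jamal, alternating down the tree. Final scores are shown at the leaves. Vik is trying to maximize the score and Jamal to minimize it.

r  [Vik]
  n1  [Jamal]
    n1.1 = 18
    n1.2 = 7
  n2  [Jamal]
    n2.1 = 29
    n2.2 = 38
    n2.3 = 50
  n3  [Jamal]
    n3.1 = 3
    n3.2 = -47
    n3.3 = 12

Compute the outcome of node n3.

-47

n3 (Jamal): min(3, -47, 12) = -47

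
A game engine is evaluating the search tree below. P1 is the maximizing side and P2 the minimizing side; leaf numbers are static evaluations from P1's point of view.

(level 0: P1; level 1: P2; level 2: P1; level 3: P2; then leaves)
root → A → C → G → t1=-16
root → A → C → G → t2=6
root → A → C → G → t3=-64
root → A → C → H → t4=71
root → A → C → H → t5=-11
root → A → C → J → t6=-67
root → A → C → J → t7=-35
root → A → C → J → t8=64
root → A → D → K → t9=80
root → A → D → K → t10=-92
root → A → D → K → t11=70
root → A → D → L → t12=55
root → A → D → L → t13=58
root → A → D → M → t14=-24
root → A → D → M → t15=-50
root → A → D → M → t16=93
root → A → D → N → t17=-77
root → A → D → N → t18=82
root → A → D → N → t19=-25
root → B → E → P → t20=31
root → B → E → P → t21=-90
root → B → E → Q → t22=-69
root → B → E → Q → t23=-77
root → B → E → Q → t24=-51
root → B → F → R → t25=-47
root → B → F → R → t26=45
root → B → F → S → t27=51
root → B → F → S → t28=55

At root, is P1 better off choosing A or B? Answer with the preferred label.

A

G (P2): min(-16, 6, -64) = -64
H (P2): min(71, -11) = -11
J (P2): min(-67, -35, 64) = -67
C (P1): max(-64, -11, -67) = -11
K (P2): min(80, -92, 70) = -92
L (P2): min(55, 58) = 55
M (P2): min(-24, -50, 93) = -50
N (P2): min(-77, 82, -25) = -77
D (P1): max(-92, 55, -50, -77) = 55
A (P2): min(-11, 55) = -11
P (P2): min(31, -90) = -90
Q (P2): min(-69, -77, -51) = -77
E (P1): max(-90, -77) = -77
R (P2): min(-47, 45) = -47
S (P2): min(51, 55) = 51
F (P1): max(-47, 51) = 51
B (P2): min(-77, 51) = -77
P1 prefers the higher value; A=-11, B=-77. A is better since -11 > -77.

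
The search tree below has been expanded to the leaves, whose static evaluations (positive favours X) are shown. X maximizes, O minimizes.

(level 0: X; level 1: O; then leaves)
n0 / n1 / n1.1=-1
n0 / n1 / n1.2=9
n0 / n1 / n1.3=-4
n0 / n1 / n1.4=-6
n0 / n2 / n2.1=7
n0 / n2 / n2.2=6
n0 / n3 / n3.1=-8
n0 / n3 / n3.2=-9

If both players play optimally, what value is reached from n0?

6

n1 (O): min(-1, 9, -4, -6) = -6
n2 (O): min(7, 6) = 6
n3 (O): min(-8, -9) = -9
n0 (X): max(-6, 6, -9) = 6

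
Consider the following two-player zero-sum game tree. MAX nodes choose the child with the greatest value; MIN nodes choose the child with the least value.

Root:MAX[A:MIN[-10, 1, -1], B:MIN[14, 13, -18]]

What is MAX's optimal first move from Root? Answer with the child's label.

A

A (MIN): min(-10, 1, -1) = -10
B (MIN): min(14, 13, -18) = -18
Root (MAX): max(-10, -18) = -10
MAX at Root wants the highest of {A=-10, B=-18}, so chooses A.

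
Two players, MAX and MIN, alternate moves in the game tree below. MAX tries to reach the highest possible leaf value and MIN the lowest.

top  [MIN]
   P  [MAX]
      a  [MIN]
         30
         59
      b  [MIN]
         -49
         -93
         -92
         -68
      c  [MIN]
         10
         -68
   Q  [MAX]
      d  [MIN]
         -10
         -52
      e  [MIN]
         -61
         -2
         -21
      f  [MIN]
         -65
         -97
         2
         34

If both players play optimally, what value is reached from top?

-52

a (MIN): min(30, 59) = 30
b (MIN): min(-49, -93, -92, -68) = -93
c (MIN): min(10, -68) = -68
P (MAX): max(30, -93, -68) = 30
d (MIN): min(-10, -52) = -52
e (MIN): min(-61, -2, -21) = -61
f (MIN): min(-65, -97, 2, 34) = -97
Q (MAX): max(-52, -61, -97) = -52
top (MIN): min(30, -52) = -52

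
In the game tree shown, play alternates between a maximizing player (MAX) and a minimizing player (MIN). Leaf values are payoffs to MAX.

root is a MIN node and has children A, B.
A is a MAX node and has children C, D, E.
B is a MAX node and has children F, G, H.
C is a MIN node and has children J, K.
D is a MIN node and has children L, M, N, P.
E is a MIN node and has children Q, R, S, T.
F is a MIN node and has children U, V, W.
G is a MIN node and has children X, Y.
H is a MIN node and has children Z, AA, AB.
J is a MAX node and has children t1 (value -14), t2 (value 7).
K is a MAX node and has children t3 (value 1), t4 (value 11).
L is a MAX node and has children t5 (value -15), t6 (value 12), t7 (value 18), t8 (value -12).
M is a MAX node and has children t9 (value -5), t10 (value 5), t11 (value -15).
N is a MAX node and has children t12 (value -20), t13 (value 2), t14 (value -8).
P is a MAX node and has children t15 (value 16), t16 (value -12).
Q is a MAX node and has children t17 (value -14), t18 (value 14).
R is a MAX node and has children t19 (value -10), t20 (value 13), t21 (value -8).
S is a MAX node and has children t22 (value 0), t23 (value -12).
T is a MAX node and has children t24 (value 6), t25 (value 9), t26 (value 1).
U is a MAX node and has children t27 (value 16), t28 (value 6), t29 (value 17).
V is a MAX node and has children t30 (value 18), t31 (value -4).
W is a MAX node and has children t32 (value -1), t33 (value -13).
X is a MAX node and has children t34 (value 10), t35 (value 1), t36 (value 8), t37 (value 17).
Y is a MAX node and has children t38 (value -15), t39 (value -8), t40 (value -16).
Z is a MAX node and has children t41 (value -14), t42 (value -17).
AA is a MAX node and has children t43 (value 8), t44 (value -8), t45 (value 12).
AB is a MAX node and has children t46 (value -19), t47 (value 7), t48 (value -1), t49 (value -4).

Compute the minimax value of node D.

L (MAX): max(-15, 12, 18, -12) = 18
M (MAX): max(-5, 5, -15) = 5
N (MAX): max(-20, 2, -8) = 2
P (MAX): max(16, -12) = 16
D (MIN): min(18, 5, 2, 16) = 2

2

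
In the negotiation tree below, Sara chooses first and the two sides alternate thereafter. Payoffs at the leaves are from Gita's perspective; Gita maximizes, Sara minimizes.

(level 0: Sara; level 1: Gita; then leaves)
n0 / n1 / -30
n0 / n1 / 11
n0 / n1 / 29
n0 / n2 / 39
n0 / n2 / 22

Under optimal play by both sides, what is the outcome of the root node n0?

n1 (Gita): max(-30, 11, 29) = 29
n2 (Gita): max(39, 22) = 39
n0 (Sara): min(29, 39) = 29

29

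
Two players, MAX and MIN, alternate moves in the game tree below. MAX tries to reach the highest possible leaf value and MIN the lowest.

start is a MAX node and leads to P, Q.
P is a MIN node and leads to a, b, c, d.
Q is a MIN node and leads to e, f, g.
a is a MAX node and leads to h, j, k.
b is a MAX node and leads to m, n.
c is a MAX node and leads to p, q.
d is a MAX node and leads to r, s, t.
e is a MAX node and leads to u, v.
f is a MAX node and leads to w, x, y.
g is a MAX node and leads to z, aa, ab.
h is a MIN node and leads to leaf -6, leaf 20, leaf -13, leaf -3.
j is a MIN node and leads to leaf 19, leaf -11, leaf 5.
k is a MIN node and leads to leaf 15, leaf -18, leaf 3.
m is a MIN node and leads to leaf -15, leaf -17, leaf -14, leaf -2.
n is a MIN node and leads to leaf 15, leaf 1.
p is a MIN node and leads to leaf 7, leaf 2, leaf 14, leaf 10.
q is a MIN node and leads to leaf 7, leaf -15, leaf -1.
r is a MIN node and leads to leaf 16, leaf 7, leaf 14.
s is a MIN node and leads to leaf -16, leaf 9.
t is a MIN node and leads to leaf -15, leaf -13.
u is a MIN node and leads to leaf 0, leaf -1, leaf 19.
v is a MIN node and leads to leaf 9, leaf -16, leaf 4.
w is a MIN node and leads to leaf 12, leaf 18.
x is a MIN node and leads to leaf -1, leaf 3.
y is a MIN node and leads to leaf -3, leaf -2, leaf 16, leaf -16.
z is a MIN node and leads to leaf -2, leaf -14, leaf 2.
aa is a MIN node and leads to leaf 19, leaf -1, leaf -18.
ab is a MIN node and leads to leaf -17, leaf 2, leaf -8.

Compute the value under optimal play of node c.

2

p (MIN): min(7, 2, 14, 10) = 2
q (MIN): min(7, -15, -1) = -15
c (MAX): max(2, -15) = 2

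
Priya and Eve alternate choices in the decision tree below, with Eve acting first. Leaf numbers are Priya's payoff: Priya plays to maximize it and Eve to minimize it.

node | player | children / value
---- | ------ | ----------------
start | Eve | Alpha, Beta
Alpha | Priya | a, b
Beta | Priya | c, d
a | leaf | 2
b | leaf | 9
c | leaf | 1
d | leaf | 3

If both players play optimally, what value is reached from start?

Alpha (Priya): max(2, 9) = 9
Beta (Priya): max(1, 3) = 3
start (Eve): min(9, 3) = 3

3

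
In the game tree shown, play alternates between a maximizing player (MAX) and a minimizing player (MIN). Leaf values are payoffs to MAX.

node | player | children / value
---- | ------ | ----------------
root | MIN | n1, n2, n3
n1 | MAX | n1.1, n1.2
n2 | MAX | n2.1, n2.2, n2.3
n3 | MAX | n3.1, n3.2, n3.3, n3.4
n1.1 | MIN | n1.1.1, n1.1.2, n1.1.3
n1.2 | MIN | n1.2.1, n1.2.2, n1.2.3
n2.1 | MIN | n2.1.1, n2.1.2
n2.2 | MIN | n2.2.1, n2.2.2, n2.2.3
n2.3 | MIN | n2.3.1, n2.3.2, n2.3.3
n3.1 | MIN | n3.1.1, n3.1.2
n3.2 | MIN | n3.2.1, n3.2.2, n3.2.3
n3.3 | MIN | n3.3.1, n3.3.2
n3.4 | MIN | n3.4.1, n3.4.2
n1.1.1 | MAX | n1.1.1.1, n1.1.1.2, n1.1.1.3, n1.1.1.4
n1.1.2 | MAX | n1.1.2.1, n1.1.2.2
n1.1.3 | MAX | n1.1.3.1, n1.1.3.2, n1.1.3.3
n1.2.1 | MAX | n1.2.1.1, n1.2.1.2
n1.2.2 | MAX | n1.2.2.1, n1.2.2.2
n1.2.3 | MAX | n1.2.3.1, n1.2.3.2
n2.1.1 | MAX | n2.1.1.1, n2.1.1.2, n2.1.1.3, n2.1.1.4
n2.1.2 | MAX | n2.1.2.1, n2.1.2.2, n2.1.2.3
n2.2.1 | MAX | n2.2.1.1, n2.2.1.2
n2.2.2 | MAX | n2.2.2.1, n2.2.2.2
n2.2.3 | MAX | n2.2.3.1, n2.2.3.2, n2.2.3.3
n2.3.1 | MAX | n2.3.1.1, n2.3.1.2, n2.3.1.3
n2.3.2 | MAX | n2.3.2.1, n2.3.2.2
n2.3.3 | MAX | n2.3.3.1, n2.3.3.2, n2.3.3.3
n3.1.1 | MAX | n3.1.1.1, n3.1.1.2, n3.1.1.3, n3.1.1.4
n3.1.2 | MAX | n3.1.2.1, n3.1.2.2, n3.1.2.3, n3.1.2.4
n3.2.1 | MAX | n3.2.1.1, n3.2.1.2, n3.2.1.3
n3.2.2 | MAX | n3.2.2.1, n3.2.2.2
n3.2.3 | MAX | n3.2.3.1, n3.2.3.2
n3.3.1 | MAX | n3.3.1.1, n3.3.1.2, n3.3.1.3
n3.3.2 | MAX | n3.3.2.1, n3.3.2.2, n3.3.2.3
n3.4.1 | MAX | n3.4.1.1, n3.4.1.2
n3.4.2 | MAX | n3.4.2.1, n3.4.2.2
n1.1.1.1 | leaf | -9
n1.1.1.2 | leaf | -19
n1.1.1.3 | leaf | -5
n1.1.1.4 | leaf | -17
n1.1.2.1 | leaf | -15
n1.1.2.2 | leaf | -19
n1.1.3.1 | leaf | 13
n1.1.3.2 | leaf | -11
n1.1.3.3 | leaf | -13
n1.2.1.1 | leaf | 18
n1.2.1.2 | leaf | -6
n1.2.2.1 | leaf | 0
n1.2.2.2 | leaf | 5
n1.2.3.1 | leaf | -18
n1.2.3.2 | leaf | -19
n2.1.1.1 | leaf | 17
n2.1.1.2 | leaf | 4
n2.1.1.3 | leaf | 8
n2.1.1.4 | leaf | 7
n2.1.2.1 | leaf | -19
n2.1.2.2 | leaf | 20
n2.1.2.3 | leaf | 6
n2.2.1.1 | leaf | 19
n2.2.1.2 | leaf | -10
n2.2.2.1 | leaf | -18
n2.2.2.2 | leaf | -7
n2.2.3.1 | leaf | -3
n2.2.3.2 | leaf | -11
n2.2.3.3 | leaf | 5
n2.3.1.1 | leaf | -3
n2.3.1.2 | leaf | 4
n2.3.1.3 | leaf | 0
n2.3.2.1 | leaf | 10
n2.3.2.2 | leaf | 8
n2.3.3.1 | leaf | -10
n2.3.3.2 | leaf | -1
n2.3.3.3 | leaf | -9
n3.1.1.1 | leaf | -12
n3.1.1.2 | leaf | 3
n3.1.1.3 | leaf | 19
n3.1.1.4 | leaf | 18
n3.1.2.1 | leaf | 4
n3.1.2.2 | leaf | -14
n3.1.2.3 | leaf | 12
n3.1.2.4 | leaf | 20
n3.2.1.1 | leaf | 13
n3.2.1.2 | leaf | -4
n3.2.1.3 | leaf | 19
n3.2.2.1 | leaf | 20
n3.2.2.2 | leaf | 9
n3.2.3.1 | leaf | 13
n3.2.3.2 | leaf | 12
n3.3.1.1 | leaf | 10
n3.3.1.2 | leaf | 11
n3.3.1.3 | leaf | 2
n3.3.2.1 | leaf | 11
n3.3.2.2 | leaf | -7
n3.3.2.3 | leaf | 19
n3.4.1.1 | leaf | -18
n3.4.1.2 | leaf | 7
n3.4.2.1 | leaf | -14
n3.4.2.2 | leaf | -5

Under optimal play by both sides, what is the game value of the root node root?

-15

n1.1.1 (MAX): max(-9, -19, -5, -17) = -5
n1.1.2 (MAX): max(-15, -19) = -15
n1.1.3 (MAX): max(13, -11, -13) = 13
n1.1 (MIN): min(-5, -15, 13) = -15
n1.2.1 (MAX): max(18, -6) = 18
n1.2.2 (MAX): max(0, 5) = 5
n1.2.3 (MAX): max(-18, -19) = -18
n1.2 (MIN): min(18, 5, -18) = -18
n1 (MAX): max(-15, -18) = -15
n2.1.1 (MAX): max(17, 4, 8, 7) = 17
n2.1.2 (MAX): max(-19, 20, 6) = 20
n2.1 (MIN): min(17, 20) = 17
n2.2.1 (MAX): max(19, -10) = 19
n2.2.2 (MAX): max(-18, -7) = -7
n2.2.3 (MAX): max(-3, -11, 5) = 5
n2.2 (MIN): min(19, -7, 5) = -7
n2.3.1 (MAX): max(-3, 4, 0) = 4
n2.3.2 (MAX): max(10, 8) = 10
n2.3.3 (MAX): max(-10, -1, -9) = -1
n2.3 (MIN): min(4, 10, -1) = -1
n2 (MAX): max(17, -7, -1) = 17
n3.1.1 (MAX): max(-12, 3, 19, 18) = 19
n3.1.2 (MAX): max(4, -14, 12, 20) = 20
n3.1 (MIN): min(19, 20) = 19
n3.2.1 (MAX): max(13, -4, 19) = 19
n3.2.2 (MAX): max(20, 9) = 20
n3.2.3 (MAX): max(13, 12) = 13
n3.2 (MIN): min(19, 20, 13) = 13
n3.3.1 (MAX): max(10, 11, 2) = 11
n3.3.2 (MAX): max(11, -7, 19) = 19
n3.3 (MIN): min(11, 19) = 11
n3.4.1 (MAX): max(-18, 7) = 7
n3.4.2 (MAX): max(-14, -5) = -5
n3.4 (MIN): min(7, -5) = -5
n3 (MAX): max(19, 13, 11, -5) = 19
root (MIN): min(-15, 17, 19) = -15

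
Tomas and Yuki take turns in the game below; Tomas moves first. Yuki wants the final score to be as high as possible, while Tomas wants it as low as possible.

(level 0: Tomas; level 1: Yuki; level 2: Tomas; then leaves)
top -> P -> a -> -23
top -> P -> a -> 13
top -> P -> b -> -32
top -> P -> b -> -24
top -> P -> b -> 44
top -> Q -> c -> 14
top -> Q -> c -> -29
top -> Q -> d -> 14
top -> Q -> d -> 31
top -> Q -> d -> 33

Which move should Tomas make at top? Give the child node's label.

P

a (Tomas): min(-23, 13) = -23
b (Tomas): min(-32, -24, 44) = -32
P (Yuki): max(-23, -32) = -23
c (Tomas): min(14, -29) = -29
d (Tomas): min(14, 31, 33) = 14
Q (Yuki): max(-29, 14) = 14
top (Tomas): min(-23, 14) = -23
Tomas at top wants the lowest of {P=-23, Q=14}, so chooses P.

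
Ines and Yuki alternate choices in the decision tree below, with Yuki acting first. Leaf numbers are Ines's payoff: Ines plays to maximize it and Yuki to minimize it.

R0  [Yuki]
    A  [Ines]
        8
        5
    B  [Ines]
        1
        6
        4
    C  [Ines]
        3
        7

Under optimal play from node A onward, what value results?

8

A (Ines): max(8, 5) = 8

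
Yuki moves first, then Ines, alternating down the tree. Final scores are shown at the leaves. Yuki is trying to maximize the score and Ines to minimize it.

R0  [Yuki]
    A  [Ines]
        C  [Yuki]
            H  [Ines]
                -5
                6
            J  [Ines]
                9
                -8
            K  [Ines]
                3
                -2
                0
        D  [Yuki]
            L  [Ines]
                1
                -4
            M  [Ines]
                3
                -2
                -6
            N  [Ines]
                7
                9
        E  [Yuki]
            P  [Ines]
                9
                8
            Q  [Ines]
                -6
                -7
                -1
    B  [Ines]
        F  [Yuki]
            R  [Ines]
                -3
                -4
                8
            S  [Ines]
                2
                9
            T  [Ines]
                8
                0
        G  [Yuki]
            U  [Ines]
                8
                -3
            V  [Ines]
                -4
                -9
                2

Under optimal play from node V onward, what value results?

V (Ines): min(-4, -9, 2) = -9

-9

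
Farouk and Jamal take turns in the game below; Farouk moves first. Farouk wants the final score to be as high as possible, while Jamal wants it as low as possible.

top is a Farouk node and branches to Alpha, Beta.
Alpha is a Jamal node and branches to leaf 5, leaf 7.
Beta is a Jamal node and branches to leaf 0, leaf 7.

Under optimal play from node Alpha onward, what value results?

Alpha (Jamal): min(5, 7) = 5

5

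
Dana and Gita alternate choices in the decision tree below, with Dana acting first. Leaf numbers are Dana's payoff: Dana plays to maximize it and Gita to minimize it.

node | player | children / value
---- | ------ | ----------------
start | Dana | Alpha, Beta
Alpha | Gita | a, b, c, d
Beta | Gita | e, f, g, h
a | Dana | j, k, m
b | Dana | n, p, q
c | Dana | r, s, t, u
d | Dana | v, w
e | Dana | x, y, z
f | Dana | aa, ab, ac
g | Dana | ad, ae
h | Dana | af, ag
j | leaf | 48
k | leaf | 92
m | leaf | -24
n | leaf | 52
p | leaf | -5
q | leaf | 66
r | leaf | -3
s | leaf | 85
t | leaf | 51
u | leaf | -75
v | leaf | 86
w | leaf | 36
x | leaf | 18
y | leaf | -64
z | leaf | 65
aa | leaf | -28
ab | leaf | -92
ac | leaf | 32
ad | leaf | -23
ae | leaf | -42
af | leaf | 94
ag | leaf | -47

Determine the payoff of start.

a (Dana): max(48, 92, -24) = 92
b (Dana): max(52, -5, 66) = 66
c (Dana): max(-3, 85, 51, -75) = 85
d (Dana): max(86, 36) = 86
Alpha (Gita): min(92, 66, 85, 86) = 66
e (Dana): max(18, -64, 65) = 65
f (Dana): max(-28, -92, 32) = 32
g (Dana): max(-23, -42) = -23
h (Dana): max(94, -47) = 94
Beta (Gita): min(65, 32, -23, 94) = -23
start (Dana): max(66, -23) = 66

66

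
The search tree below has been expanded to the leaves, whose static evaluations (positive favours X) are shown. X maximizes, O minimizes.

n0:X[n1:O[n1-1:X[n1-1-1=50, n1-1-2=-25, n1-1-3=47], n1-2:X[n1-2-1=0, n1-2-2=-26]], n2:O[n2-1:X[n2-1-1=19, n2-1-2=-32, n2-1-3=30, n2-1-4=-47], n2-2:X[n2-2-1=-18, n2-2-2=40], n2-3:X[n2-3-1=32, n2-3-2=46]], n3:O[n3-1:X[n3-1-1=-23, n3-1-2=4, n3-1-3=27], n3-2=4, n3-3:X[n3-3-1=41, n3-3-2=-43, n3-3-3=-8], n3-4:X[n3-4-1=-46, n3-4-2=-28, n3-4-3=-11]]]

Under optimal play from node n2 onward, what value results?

n2-1 (X): max(19, -32, 30, -47) = 30
n2-2 (X): max(-18, 40) = 40
n2-3 (X): max(32, 46) = 46
n2 (O): min(30, 40, 46) = 30

30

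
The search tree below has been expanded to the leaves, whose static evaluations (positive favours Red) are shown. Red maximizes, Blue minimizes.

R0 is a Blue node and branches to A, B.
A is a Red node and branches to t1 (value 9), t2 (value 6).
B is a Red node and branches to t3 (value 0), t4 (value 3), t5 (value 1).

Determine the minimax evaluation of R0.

A (Red): max(9, 6) = 9
B (Red): max(0, 3, 1) = 3
R0 (Blue): min(9, 3) = 3

3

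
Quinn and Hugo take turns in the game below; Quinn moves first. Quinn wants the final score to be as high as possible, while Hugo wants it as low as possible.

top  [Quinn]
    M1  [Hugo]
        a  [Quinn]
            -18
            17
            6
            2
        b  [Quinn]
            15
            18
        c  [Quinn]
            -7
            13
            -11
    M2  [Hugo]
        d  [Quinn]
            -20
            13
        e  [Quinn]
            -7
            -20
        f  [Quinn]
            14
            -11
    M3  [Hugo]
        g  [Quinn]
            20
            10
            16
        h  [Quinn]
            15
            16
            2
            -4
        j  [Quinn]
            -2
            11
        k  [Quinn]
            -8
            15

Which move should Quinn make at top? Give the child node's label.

a (Quinn): max(-18, 17, 6, 2) = 17
b (Quinn): max(15, 18) = 18
c (Quinn): max(-7, 13, -11) = 13
M1 (Hugo): min(17, 18, 13) = 13
d (Quinn): max(-20, 13) = 13
e (Quinn): max(-7, -20) = -7
f (Quinn): max(14, -11) = 14
M2 (Hugo): min(13, -7, 14) = -7
g (Quinn): max(20, 10, 16) = 20
h (Quinn): max(15, 16, 2, -4) = 16
j (Quinn): max(-2, 11) = 11
k (Quinn): max(-8, 15) = 15
M3 (Hugo): min(20, 16, 11, 15) = 11
top (Quinn): max(13, -7, 11) = 13
Quinn at top wants the highest of {M1=13, M2=-7, M3=11}, so chooses M1.

M1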